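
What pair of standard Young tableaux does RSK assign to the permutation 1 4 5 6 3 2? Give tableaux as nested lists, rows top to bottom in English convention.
Insert each entry of the permutation into P by Schensted row insertion, recording in Q the position of each new cell.

After inserting 1: P = [[1]].
After inserting 4: P = [[1, 4]].
After inserting 5: P = [[1, 4, 5]].
After inserting 6: P = [[1, 4, 5, 6]].
After inserting 3: P = [[1, 3, 5, 6], [4]].
After inserting 2: P = [[1, 2, 5, 6], [3], [4]].

So P = [[1, 2, 5, 6], [3], [4]], Q = [[1, 2, 3, 4], [5], [6]].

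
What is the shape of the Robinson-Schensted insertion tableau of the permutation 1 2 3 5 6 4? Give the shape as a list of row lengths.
[5, 1]

Row-insert each entry into an empty tableau.

After inserting 1: P = [[1]].
After inserting 2: P = [[1, 2]].
After inserting 3: P = [[1, 2, 3]].
After inserting 5: P = [[1, 2, 3, 5]].
After inserting 6: P = [[1, 2, 3, 5, 6]].
After inserting 4: P = [[1, 2, 3, 4, 6], [5]].

The final insertion tableau P = [[1, 2, 3, 4, 6], [5]] has shape [5, 1].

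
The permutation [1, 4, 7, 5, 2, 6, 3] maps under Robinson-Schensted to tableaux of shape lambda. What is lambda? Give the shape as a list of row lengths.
RSK row insertion gives P = [[1, 2, 3, 6], [4, 5], [7]], which has shape [4, 2, 1].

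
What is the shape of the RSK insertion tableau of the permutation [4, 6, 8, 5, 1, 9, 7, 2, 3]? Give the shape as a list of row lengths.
RSK row insertion gives P = [[1, 2, 3, 9], [4, 5, 7], [6, 8]], which has shape [4, 3, 2].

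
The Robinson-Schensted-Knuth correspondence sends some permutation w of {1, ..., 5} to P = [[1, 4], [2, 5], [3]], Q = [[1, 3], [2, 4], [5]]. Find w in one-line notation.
3 2 5 4 1

Reverse the RSK construction: for i from n down to 1, find the cell of Q containing i, remove the entry at that cell from P, and reverse-bump it up through P; the value ejected from row 1 is w(i).

Step i=5: Q has 5 at row 3, column 1; remove 3 from row 3 of P and reverse-bump: 3 enters row 2 and ejects 2; 2 enters row 1 and ejects 1. So w(5) = 1. P is now [[2, 4], [3, 5]].
Step i=4: Q has 4 at row 2, column 2; remove 5 from row 2 of P and reverse-bump: 5 enters row 1 and ejects 4. So w(4) = 4. P is now [[2, 5], [3]].
Step i=3: Q has 3 at row 1, column 2; remove that cell from P, ejecting 5. So w(3) = 5. P is now [[2], [3]].
Step i=2: Q has 2 at row 2, column 1; remove 3 from row 2 of P and reverse-bump: 3 enters row 1 and ejects 2. So w(2) = 2. P is now [[3]].
Step i=1: Q has 1 at row 1, column 1; remove that cell from P, ejecting 3. So w(1) = 3. P is now [].

So w = 3 2 5 4 1.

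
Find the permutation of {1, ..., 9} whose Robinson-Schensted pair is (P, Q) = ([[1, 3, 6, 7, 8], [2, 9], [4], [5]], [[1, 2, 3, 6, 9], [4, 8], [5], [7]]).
Reverse the RSK construction: for i from n down to 1, find the cell of Q containing i, remove the entry at that cell from P, and reverse-bump it up through P; the value ejected from row 1 is w(i).

Step i=9: Q has 9 at row 1, column 5; remove that cell from P, ejecting 8. So w(9) = 8. P is now [[1, 3, 6, 7], [2, 9], [4], [5]].
Step i=8: Q has 8 at row 2, column 2; remove 9 from row 2 of P and reverse-bump: 9 enters row 1 and ejects 7. So w(8) = 7. P is now [[1, 3, 6, 9], [2], [4], [5]].
Step i=7: Q has 7 at row 4, column 1; remove 5 from row 4 of P and reverse-bump: 5 enters row 3 and ejects 4; 4 enters row 2 and ejects 2; 2 enters row 1 and ejects 1. So w(7) = 1. P is now [[2, 3, 6, 9], [4], [5]].
Step i=6: Q has 6 at row 1, column 4; remove that cell from P, ejecting 9. So w(6) = 9. P is now [[2, 3, 6], [4], [5]].
Step i=5: Q has 5 at row 3, column 1; remove 5 from row 3 of P and reverse-bump: 5 enters row 2 and ejects 4; 4 enters row 1 and ejects 3. So w(5) = 3. P is now [[2, 4, 6], [5]].
Step i=4: Q has 4 at row 2, column 1; remove 5 from row 2 of P and reverse-bump: 5 enters row 1 and ejects 4. So w(4) = 4. P is now [[2, 5, 6]].
Step i=3: Q has 3 at row 1, column 3; remove that cell from P, ejecting 6. So w(3) = 6. P is now [[2, 5]].
Step i=2: Q has 2 at row 1, column 2; remove that cell from P, ejecting 5. So w(2) = 5. P is now [[2]].
Step i=1: Q has 1 at row 1, column 1; remove that cell from P, ejecting 2. So w(1) = 2. P is now [].

So w = 2 5 6 4 3 9 1 7 8.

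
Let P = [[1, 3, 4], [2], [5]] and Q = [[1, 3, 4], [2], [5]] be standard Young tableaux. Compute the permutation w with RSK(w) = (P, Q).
Reverse the RSK construction: for i from n down to 1, find the cell of Q containing i, remove the entry at that cell from P, and reverse-bump it up through P; the value ejected from row 1 is w(i).

Step i=5: Q has 5 at row 3, column 1; remove 5 from row 3 of P and reverse-bump: 5 enters row 2 and ejects 2; 2 enters row 1 and ejects 1. So w(5) = 1. P is now [[2, 3, 4], [5]].
Step i=4: Q has 4 at row 1, column 3; remove that cell from P, ejecting 4. So w(4) = 4. P is now [[2, 3], [5]].
Step i=3: Q has 3 at row 1, column 2; remove that cell from P, ejecting 3. So w(3) = 3. P is now [[2], [5]].
Step i=2: Q has 2 at row 2, column 1; remove 5 from row 2 of P and reverse-bump: 5 enters row 1 and ejects 2. So w(2) = 2. P is now [[5]].
Step i=1: Q has 1 at row 1, column 1; remove that cell from P, ejecting 5. So w(1) = 5. P is now [].

So w = 5 2 3 4 1.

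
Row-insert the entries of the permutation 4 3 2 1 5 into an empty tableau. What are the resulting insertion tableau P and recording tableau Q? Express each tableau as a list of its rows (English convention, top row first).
P = [[1, 5], [2], [3], [4]], Q = [[1, 5], [2], [3], [4]]

Insert each entry of the permutation into P by Schensted row insertion, recording in Q the position of each new cell.

Insert 4: appended to row 1. P = [[4]].
Insert 3: 3 bumps 4 from row 1; 4 starts row 2. P = [[3], [4]].
Insert 2: 2 bumps 3 from row 1; 3 bumps 4 from row 2; 4 starts row 3. P = [[2], [3], [4]].
Insert 1: 1 bumps 2 from row 1; 2 bumps 3 from row 2; 3 bumps 4 from row 3; 4 starts row 4. P = [[1], [2], [3], [4]].
Insert 5: appended to row 1. P = [[1, 5], [2], [3], [4]].

So P = [[1, 5], [2], [3], [4]], Q = [[1, 5], [2], [3], [4]].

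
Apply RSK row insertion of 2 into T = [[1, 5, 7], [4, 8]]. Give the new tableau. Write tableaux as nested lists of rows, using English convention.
[[1, 2, 7], [4, 5], [8]]

In row 1, 2 replaces 5 (the leftmost entry greater than 2); 5 is bumped to row 2. In row 2, 5 replaces 8 (the leftmost entry greater than 5); 8 is bumped to row 3. 8 starts a new row 3. The new tableau is [[1, 2, 7], [4, 5], [8]].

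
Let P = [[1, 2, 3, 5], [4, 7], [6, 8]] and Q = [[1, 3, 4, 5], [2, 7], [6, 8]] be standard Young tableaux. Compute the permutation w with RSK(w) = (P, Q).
Reverse the RSK construction: for i from n down to 1, find the cell of Q containing i, remove the entry at that cell from P, and reverse-bump it up through P; the value ejected from row 1 is w(i).

Step i=8: Q has 8 at row 3, column 2; remove 8 from row 3 of P and reverse-bump: 8 enters row 2 and ejects 7; 7 enters row 1 and ejects 5. So w(8) = 5. P is now [[1, 2, 3, 7], [4, 8], [6]].
Step i=7: Q has 7 at row 2, column 2; remove 8 from row 2 of P and reverse-bump: 8 enters row 1 and ejects 7. So w(7) = 7. P is now [[1, 2, 3, 8], [4], [6]].
Step i=6: Q has 6 at row 3, column 1; remove 6 from row 3 of P and reverse-bump: 6 enters row 2 and ejects 4; 4 enters row 1 and ejects 3. So w(6) = 3. P is now [[1, 2, 4, 8], [6]].
Step i=5: Q has 5 at row 1, column 4; remove that cell from P, ejecting 8. So w(5) = 8. P is now [[1, 2, 4], [6]].
Step i=4: Q has 4 at row 1, column 3; remove that cell from P, ejecting 4. So w(4) = 4. P is now [[1, 2], [6]].
Step i=3: Q has 3 at row 1, column 2; remove that cell from P, ejecting 2. So w(3) = 2. P is now [[1], [6]].
Step i=2: Q has 2 at row 2, column 1; remove 6 from row 2 of P and reverse-bump: 6 enters row 1 and ejects 1. So w(2) = 1. P is now [[6]].
Step i=1: Q has 1 at row 1, column 1; remove that cell from P, ejecting 6. So w(1) = 6. P is now [].

So w = 6 1 2 4 8 3 7 5.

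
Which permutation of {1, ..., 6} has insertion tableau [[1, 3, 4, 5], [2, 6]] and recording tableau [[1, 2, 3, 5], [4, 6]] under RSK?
Reverse the RSK construction: for i from n down to 1, find the cell of Q containing i, remove the entry at that cell from P, and reverse-bump it up through P; the value ejected from row 1 is w(i).

Step i=6: Q has 6 at row 2, column 2; remove 6 from row 2 of P and reverse-bump: 6 enters row 1 and ejects 5. So w(6) = 5. P is now [[1, 3, 4, 6], [2]].
Step i=5: Q has 5 at row 1, column 4; remove that cell from P, ejecting 6. So w(5) = 6. P is now [[1, 3, 4], [2]].
Step i=4: Q has 4 at row 2, column 1; remove 2 from row 2 of P and reverse-bump: 2 enters row 1 and ejects 1. So w(4) = 1. P is now [[2, 3, 4]].
Step i=3: Q has 3 at row 1, column 3; remove that cell from P, ejecting 4. So w(3) = 4. P is now [[2, 3]].
Step i=2: Q has 2 at row 1, column 2; remove that cell from P, ejecting 3. So w(2) = 3. P is now [[2]].
Step i=1: Q has 1 at row 1, column 1; remove that cell from P, ejecting 2. So w(1) = 2. P is now [].

So w = 2 3 4 1 6 5.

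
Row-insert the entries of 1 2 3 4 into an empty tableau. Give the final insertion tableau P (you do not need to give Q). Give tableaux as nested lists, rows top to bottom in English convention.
P = [[1, 2, 3, 4]]

Insert 1: appended to row 1. P = [[1]].
Insert 2: appended to row 1. P = [[1, 2]].
Insert 3: appended to row 1. P = [[1, 2, 3]].
Insert 4: appended to row 1. P = [[1, 2, 3, 4]].

So P = [[1, 2, 3, 4]].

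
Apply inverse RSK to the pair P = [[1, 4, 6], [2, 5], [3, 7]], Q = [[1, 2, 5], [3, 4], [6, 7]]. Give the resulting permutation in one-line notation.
3 7 2 5 6 1 4

Reverse the RSK construction: for i from n down to 1, find the cell of Q containing i, remove the entry at that cell from P, and reverse-bump it up through P; the value ejected from row 1 is w(i).

Step i=7: Q has 7 at row 3, column 2; remove 7 from row 3 of P and reverse-bump: 7 enters row 2 and ejects 5; 5 enters row 1 and ejects 4. So w(7) = 4. P is now [[1, 5, 6], [2, 7], [3]].
Step i=6: Q has 6 at row 3, column 1; remove 3 from row 3 of P and reverse-bump: 3 enters row 2 and ejects 2; 2 enters row 1 and ejects 1. So w(6) = 1. P is now [[2, 5, 6], [3, 7]].
Step i=5: Q has 5 at row 1, column 3; remove that cell from P, ejecting 6. So w(5) = 6. P is now [[2, 5], [3, 7]].
Step i=4: Q has 4 at row 2, column 2; remove 7 from row 2 of P and reverse-bump: 7 enters row 1 and ejects 5. So w(4) = 5. P is now [[2, 7], [3]].
Step i=3: Q has 3 at row 2, column 1; remove 3 from row 2 of P and reverse-bump: 3 enters row 1 and ejects 2. So w(3) = 2. P is now [[3, 7]].
Step i=2: Q has 2 at row 1, column 2; remove that cell from P, ejecting 7. So w(2) = 7. P is now [[3]].
Step i=1: Q has 1 at row 1, column 1; remove that cell from P, ejecting 3. So w(1) = 3. P is now [].

So w = 3 7 2 5 6 1 4.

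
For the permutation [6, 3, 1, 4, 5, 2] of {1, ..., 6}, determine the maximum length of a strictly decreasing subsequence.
3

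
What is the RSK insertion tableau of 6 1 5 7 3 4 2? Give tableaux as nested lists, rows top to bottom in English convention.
P = [[1, 2, 4], [3, 7], [5], [6]]

Insert 6: appended to row 1. P = [[6]].
Insert 1: 1 bumps 6 from row 1; 6 starts row 2. P = [[1], [6]].
Insert 5: appended to row 1. P = [[1, 5], [6]].
Insert 7: appended to row 1. P = [[1, 5, 7], [6]].
Insert 3: 3 bumps 5 from row 1; 5 bumps 6 from row 2; 6 starts row 3. P = [[1, 3, 7], [5], [6]].
Insert 4: 4 bumps 7 from row 1; 7 appends to row 2. P = [[1, 3, 4], [5, 7], [6]].
Insert 2: 2 bumps 3 from row 1; 3 bumps 5 from row 2; 5 bumps 6 from row 3; 6 starts row 4. P = [[1, 2, 4], [3, 7], [5], [6]].

So P = [[1, 2, 4], [3, 7], [5], [6]].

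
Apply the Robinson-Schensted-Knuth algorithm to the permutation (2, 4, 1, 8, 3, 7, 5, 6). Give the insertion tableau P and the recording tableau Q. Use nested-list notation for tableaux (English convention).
Insert each entry of the permutation into P by Schensted row insertion, recording in Q the position of each new cell.

Insert 2: appended to row 1. P = [[2]].
Insert 4: appended to row 1. P = [[2, 4]].
Insert 1: 1 bumps 2 from row 1; 2 starts row 2. P = [[1, 4], [2]].
Insert 8: appended to row 1. P = [[1, 4, 8], [2]].
Insert 3: 3 bumps 4 from row 1; 4 appends to row 2. P = [[1, 3, 8], [2, 4]].
Insert 7: 7 bumps 8 from row 1; 8 appends to row 2. P = [[1, 3, 7], [2, 4, 8]].
Insert 5: 5 bumps 7 from row 1; 7 bumps 8 from row 2; 8 starts row 3. P = [[1, 3, 5], [2, 4, 7], [8]].
Insert 6: appended to row 1. P = [[1, 3, 5, 6], [2, 4, 7], [8]].

So P = [[1, 3, 5, 6], [2, 4, 7], [8]], Q = [[1, 2, 4, 8], [3, 5, 6], [7]].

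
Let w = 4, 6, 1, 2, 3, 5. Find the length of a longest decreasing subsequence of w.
2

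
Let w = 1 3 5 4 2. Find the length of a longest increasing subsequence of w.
3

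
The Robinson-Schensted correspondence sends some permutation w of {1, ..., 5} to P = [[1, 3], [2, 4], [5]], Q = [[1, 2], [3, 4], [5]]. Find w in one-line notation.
Reverse RSK: for i = n, n-1, ..., 1, locate i in Q, remove the corresponding corner cell from P, and reverse-bump its entry up through P; the value ejected from row 1 is w(i).

So w = 2 5 1 4 3.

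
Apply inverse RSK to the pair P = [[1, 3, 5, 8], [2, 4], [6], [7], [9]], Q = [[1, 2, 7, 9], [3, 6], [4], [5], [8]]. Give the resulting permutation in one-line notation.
Reverse the RSK construction: for i from n down to 1, find the cell of Q containing i, remove the entry at that cell from P, and reverse-bump it up through P; the value ejected from row 1 is w(i).

Step i=9: Q has 9 at row 1, column 4; remove that cell from P, ejecting 8. So w(9) = 8. P is now [[1, 3, 5], [2, 4], [6], [7], [9]].
Step i=8: Q has 8 at row 5, column 1; remove 9 from row 5 of P and reverse-bump: 9 enters row 4 and ejects 7; 7 enters row 3 and ejects 6; 6 enters row 2 and ejects 4; 4 enters row 1 and ejects 3. So w(8) = 3. P is now [[1, 4, 5], [2, 6], [7], [9]].
Step i=7: Q has 7 at row 1, column 3; remove that cell from P, ejecting 5. So w(7) = 5. P is now [[1, 4], [2, 6], [7], [9]].
Step i=6: Q has 6 at row 2, column 2; remove 6 from row 2 of P and reverse-bump: 6 enters row 1 and ejects 4. So w(6) = 4. P is now [[1, 6], [2], [7], [9]].
Step i=5: Q has 5 at row 4, column 1; remove 9 from row 4 of P and reverse-bump: 9 enters row 3 and ejects 7; 7 enters row 2 and ejects 2; 2 enters row 1 and ejects 1. So w(5) = 1. P is now [[2, 6], [7], [9]].
Step i=4: Q has 4 at row 3, column 1; remove 9 from row 3 of P and reverse-bump: 9 enters row 2 and ejects 7; 7 enters row 1 and ejects 6. So w(4) = 6. P is now [[2, 7], [9]].
Step i=3: Q has 3 at row 2, column 1; remove 9 from row 2 of P and reverse-bump: 9 enters row 1 and ejects 7. So w(3) = 7. P is now [[2, 9]].
Step i=2: Q has 2 at row 1, column 2; remove that cell from P, ejecting 9. So w(2) = 9. P is now [[2]].
Step i=1: Q has 1 at row 1, column 1; remove that cell from P, ejecting 2. So w(1) = 2. P is now [].

So w = 2 9 7 6 1 4 5 3 8.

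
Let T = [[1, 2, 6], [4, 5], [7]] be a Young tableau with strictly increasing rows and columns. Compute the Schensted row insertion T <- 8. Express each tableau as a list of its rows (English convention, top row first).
8 is larger than every entry of row 1, so it is appended to row 1. The new tableau is [[1, 2, 6, 8], [4, 5], [7]].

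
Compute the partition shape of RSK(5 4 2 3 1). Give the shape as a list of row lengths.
Row-insert each entry into an empty tableau.

After inserting 5: P = [[5]].
After inserting 4: P = [[4], [5]].
After inserting 2: P = [[2], [4], [5]].
After inserting 3: P = [[2, 3], [4], [5]].
After inserting 1: P = [[1, 3], [2], [4], [5]].

The final insertion tableau P = [[1, 3], [2], [4], [5]] has shape [2, 1, 1, 1].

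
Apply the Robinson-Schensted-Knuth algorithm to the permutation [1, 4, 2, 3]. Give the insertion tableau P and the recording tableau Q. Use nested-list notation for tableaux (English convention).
P = [[1, 2, 3], [4]], Q = [[1, 2, 4], [3]]

Insert each entry of the permutation into P by Schensted row insertion, recording in Q the position of each new cell.

Insert 1: appended to row 1. P = [[1]], Q = [[1]].
Insert 4: appended to row 1. P = [[1, 4]], Q = [[1, 2]].
Insert 2: 2 bumps 4 from row 1; 4 starts row 2. P = [[1, 2], [4]], Q = [[1, 2], [3]].
Insert 3: appended to row 1. P = [[1, 2, 3], [4]], Q = [[1, 2, 4], [3]].

So P = [[1, 2, 3], [4]], Q = [[1, 2, 4], [3]].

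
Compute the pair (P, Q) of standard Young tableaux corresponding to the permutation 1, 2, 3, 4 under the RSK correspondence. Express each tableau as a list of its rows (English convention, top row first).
Insert each entry of the permutation into P by Schensted row insertion, recording in Q the position of each new cell.

Insert 1: appended to row 1. P = [[1]].
Insert 2: appended to row 1. P = [[1, 2]].
Insert 3: appended to row 1. P = [[1, 2, 3]].
Insert 4: appended to row 1. P = [[1, 2, 3, 4]].

So P = [[1, 2, 3, 4]], Q = [[1, 2, 3, 4]].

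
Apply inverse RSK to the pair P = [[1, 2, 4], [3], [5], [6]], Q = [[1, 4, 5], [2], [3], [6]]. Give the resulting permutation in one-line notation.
Reverse the RSK construction: for i from n down to 1, find the cell of Q containing i, remove the entry at that cell from P, and reverse-bump it up through P; the value ejected from row 1 is w(i).

Step i=6: Q has 6 at row 4, column 1; remove 6 from row 4 of P and reverse-bump: 6 enters row 3 and ejects 5; 5 enters row 2 and ejects 3; 3 enters row 1 and ejects 2. So w(6) = 2. P is now [[1, 3, 4], [5], [6]].
Step i=5: Q has 5 at row 1, column 3; remove that cell from P, ejecting 4. So w(5) = 4. P is now [[1, 3], [5], [6]].
Step i=4: Q has 4 at row 1, column 2; remove that cell from P, ejecting 3. So w(4) = 3. P is now [[1], [5], [6]].
Step i=3: Q has 3 at row 3, column 1; remove 6 from row 3 of P and reverse-bump: 6 enters row 2 and ejects 5; 5 enters row 1 and ejects 1. So w(3) = 1. P is now [[5], [6]].
Step i=2: Q has 2 at row 2, column 1; remove 6 from row 2 of P and reverse-bump: 6 enters row 1 and ejects 5. So w(2) = 5. P is now [[6]].
Step i=1: Q has 1 at row 1, column 1; remove that cell from P, ejecting 6. So w(1) = 6. P is now [].

So w = 6 5 1 3 4 2.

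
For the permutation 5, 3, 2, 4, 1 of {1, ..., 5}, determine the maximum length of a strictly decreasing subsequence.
4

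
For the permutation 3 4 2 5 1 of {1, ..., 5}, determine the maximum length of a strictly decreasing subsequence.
3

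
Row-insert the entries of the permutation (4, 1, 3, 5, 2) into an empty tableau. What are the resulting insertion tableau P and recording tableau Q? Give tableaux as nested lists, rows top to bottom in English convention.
P = [[1, 2, 5], [3], [4]], Q = [[1, 3, 4], [2], [5]]

Insert each entry of the permutation into P by Schensted row insertion, recording in Q the position of each new cell.

Insert 4: appended to row 1. P = [[4]], Q = [[1]].
Insert 1: 1 bumps 4 from row 1; 4 starts row 2. P = [[1], [4]], Q = [[1], [2]].
Insert 3: appended to row 1. P = [[1, 3], [4]], Q = [[1, 3], [2]].
Insert 5: appended to row 1. P = [[1, 3, 5], [4]], Q = [[1, 3, 4], [2]].
Insert 2: 2 bumps 3 from row 1; 3 bumps 4 from row 2; 4 starts row 3. P = [[1, 2, 5], [3], [4]], Q = [[1, 3, 4], [2], [5]].

So P = [[1, 2, 5], [3], [4]], Q = [[1, 3, 4], [2], [5]].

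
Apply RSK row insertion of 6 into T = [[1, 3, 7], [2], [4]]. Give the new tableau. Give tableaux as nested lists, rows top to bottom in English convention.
In row 1, 6 replaces 7 (the leftmost entry greater than 6); 7 is bumped to row 2. 7 is appended to row 2. The new tableau is [[1, 3, 6], [2, 7], [4]].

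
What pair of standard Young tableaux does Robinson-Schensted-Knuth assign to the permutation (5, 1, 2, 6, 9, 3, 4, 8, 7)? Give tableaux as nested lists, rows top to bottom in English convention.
P = [[1, 2, 3, 4, 7], [5, 6, 8], [9]], Q = [[1, 3, 4, 5, 8], [2, 6, 7], [9]]

Insert each entry of the permutation into P by Schensted row insertion, recording in Q the position of each new cell.

Insert 5: appended to row 1. P = [[5]].
Insert 1: 1 bumps 5 from row 1; 5 starts row 2. P = [[1], [5]].
Insert 2: appended to row 1. P = [[1, 2], [5]].
Insert 6: appended to row 1. P = [[1, 2, 6], [5]].
Insert 9: appended to row 1. P = [[1, 2, 6, 9], [5]].
Insert 3: 3 bumps 6 from row 1; 6 appends to row 2. P = [[1, 2, 3, 9], [5, 6]].
Insert 4: 4 bumps 9 from row 1; 9 appends to row 2. P = [[1, 2, 3, 4], [5, 6, 9]].
Insert 8: appended to row 1. P = [[1, 2, 3, 4, 8], [5, 6, 9]].
Insert 7: 7 bumps 8 from row 1; 8 bumps 9 from row 2; 9 starts row 3. P = [[1, 2, 3, 4, 7], [5, 6, 8], [9]].

So P = [[1, 2, 3, 4, 7], [5, 6, 8], [9]], Q = [[1, 3, 4, 5, 8], [2, 6, 7], [9]].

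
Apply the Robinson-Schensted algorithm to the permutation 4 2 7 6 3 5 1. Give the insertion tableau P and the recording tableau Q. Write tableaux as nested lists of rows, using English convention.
Insert each entry of the permutation into P by Schensted row insertion, recording in Q the position of each new cell.

Insert 4: appended to row 1. P = [[4]], Q = [[1]].
Insert 2: 2 bumps 4 from row 1; 4 starts row 2. P = [[2], [4]], Q = [[1], [2]].
Insert 7: appended to row 1. P = [[2, 7], [4]], Q = [[1, 3], [2]].
Insert 6: 6 bumps 7 from row 1; 7 appends to row 2. P = [[2, 6], [4, 7]], Q = [[1, 3], [2, 4]].
Insert 3: 3 bumps 6 from row 1; 6 bumps 7 from row 2; 7 starts row 3. P = [[2, 3], [4, 6], [7]], Q = [[1, 3], [2, 4], [5]].
Insert 5: appended to row 1. P = [[2, 3, 5], [4, 6], [7]], Q = [[1, 3, 6], [2, 4], [5]].
Insert 1: 1 bumps 2 from row 1; 2 bumps 4 from row 2; 4 bumps 7 from row 3; 7 starts row 4. P = [[1, 3, 5], [2, 6], [4], [7]], Q = [[1, 3, 6], [2, 4], [5], [7]].

So P = [[1, 3, 5], [2, 6], [4], [7]], Q = [[1, 3, 6], [2, 4], [5], [7]].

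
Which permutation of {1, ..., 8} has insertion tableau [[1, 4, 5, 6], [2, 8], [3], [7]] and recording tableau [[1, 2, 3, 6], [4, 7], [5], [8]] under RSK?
Reverse the RSK construction: for i from n down to 1, find the cell of Q containing i, remove the entry at that cell from P, and reverse-bump it up through P; the value ejected from row 1 is w(i).

Step i=8: Q has 8 at row 4, column 1; remove 7 from row 4 of P and reverse-bump: 7 enters row 3 and ejects 3; 3 enters row 2 and ejects 2; 2 enters row 1 and ejects 1. So w(8) = 1. P is now [[2, 4, 5, 6], [3, 8], [7]].
Step i=7: Q has 7 at row 2, column 2; remove 8 from row 2 of P and reverse-bump: 8 enters row 1 and ejects 6. So w(7) = 6. P is now [[2, 4, 5, 8], [3], [7]].
Step i=6: Q has 6 at row 1, column 4; remove that cell from P, ejecting 8. So w(6) = 8. P is now [[2, 4, 5], [3], [7]].
Step i=5: Q has 5 at row 3, column 1; remove 7 from row 3 of P and reverse-bump: 7 enters row 2 and ejects 3; 3 enters row 1 and ejects 2. So w(5) = 2. P is now [[3, 4, 5], [7]].
Step i=4: Q has 4 at row 2, column 1; remove 7 from row 2 of P and reverse-bump: 7 enters row 1 and ejects 5. So w(4) = 5. P is now [[3, 4, 7]].
Step i=3: Q has 3 at row 1, column 3; remove that cell from P, ejecting 7. So w(3) = 7. P is now [[3, 4]].
Step i=2: Q has 2 at row 1, column 2; remove that cell from P, ejecting 4. So w(2) = 4. P is now [[3]].
Step i=1: Q has 1 at row 1, column 1; remove that cell from P, ejecting 3. So w(1) = 3. P is now [].

So w = 3 4 7 5 2 8 6 1.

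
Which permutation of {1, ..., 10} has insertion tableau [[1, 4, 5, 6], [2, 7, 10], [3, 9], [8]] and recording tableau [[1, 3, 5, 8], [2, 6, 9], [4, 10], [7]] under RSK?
Reverse RSK: for i = n, n-1, ..., 1, locate i in Q, remove the corresponding corner cell from P, and reverse-bump its entry up through P; the value ejected from row 1 is w(i).

So w = 8 3 4 2 9 5 1 10 7 6.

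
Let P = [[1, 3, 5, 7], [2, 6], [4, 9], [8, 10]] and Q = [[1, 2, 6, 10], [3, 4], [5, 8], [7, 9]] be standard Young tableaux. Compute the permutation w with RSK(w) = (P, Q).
Reverse the RSK construction: for i from n down to 1, find the cell of Q containing i, remove the entry at that cell from P, and reverse-bump it up through P; the value ejected from row 1 is w(i).

Step i=10: Q has 10 at row 1, column 4; remove that cell from P, ejecting 7. So w(10) = 7. P is now [[1, 3, 5], [2, 6], [4, 9], [8, 10]].
Step i=9: Q has 9 at row 4, column 2; remove 10 from row 4 of P and reverse-bump: 10 enters row 3 and ejects 9; 9 enters row 2 and ejects 6; 6 enters row 1 and ejects 5. So w(9) = 5. P is now [[1, 3, 6], [2, 9], [4, 10], [8]].
Step i=8: Q has 8 at row 3, column 2; remove 10 from row 3 of P and reverse-bump: 10 enters row 2 and ejects 9; 9 enters row 1 and ejects 6. So w(8) = 6. P is now [[1, 3, 9], [2, 10], [4], [8]].
Step i=7: Q has 7 at row 4, column 1; remove 8 from row 4 of P and reverse-bump: 8 enters row 3 and ejects 4; 4 enters row 2 and ejects 2; 2 enters row 1 and ejects 1. So w(7) = 1. P is now [[2, 3, 9], [4, 10], [8]].
Step i=6: Q has 6 at row 1, column 3; remove that cell from P, ejecting 9. So w(6) = 9. P is now [[2, 3], [4, 10], [8]].
Step i=5: Q has 5 at row 3, column 1; remove 8 from row 3 of P and reverse-bump: 8 enters row 2 and ejects 4; 4 enters row 1 and ejects 3. So w(5) = 3. P is now [[2, 4], [8, 10]].
Step i=4: Q has 4 at row 2, column 2; remove 10 from row 2 of P and reverse-bump: 10 enters row 1 and ejects 4. So w(4) = 4. P is now [[2, 10], [8]].
Step i=3: Q has 3 at row 2, column 1; remove 8 from row 2 of P and reverse-bump: 8 enters row 1 and ejects 2. So w(3) = 2. P is now [[8, 10]].
Step i=2: Q has 2 at row 1, column 2; remove that cell from P, ejecting 10. So w(2) = 10. P is now [[8]].
Step i=1: Q has 1 at row 1, column 1; remove that cell from P, ejecting 8. So w(1) = 8. P is now [].

So w = 8 10 2 4 3 9 1 6 5 7.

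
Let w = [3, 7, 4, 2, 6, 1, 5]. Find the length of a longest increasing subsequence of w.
3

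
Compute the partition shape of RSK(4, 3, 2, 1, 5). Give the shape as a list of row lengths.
[2, 1, 1, 1]

Row-insert each entry into an empty tableau.

After inserting 4: P = [[4]].
After inserting 3: P = [[3], [4]].
After inserting 2: P = [[2], [3], [4]].
After inserting 1: P = [[1], [2], [3], [4]].
After inserting 5: P = [[1, 5], [2], [3], [4]].

The final insertion tableau P = [[1, 5], [2], [3], [4]] has shape [2, 1, 1, 1].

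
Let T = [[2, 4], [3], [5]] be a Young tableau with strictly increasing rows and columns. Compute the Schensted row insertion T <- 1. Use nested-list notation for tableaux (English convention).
In row 1, 1 replaces 2 (the leftmost entry greater than 1); 2 is bumped to row 2. In row 2, 2 replaces 3 (the leftmost entry greater than 2); 3 is bumped to row 3. In row 3, 3 replaces 5 (the leftmost entry greater than 3); 5 is bumped to row 4. 5 starts a new row 4. The new tableau is [[1, 4], [2], [3], [5]].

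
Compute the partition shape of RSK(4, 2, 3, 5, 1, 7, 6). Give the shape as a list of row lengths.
[4, 2, 1]

Row-insert each entry into an empty tableau.

After inserting 4: P = [[4]].
After inserting 2: P = [[2], [4]].
After inserting 3: P = [[2, 3], [4]].
After inserting 5: P = [[2, 3, 5], [4]].
After inserting 1: P = [[1, 3, 5], [2], [4]].
After inserting 7: P = [[1, 3, 5, 7], [2], [4]].
After inserting 6: P = [[1, 3, 5, 6], [2, 7], [4]].

The final insertion tableau P = [[1, 3, 5, 6], [2, 7], [4]] has shape [4, 2, 1].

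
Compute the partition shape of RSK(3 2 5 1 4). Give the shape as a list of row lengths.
RSK row insertion gives P = [[1, 4], [2, 5], [3]], which has shape [2, 2, 1].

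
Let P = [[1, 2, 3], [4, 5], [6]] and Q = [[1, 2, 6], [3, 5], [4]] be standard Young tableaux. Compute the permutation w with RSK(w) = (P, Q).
Reverse the RSK construction: for i from n down to 1, find the cell of Q containing i, remove the entry at that cell from P, and reverse-bump it up through P; the value ejected from row 1 is w(i).

Step i=6: Q has 6 at row 1, column 3; remove that cell from P, ejecting 3. So w(6) = 3. P is now [[1, 2], [4, 5], [6]].
Step i=5: Q has 5 at row 2, column 2; remove 5 from row 2 of P and reverse-bump: 5 enters row 1 and ejects 2. So w(5) = 2. P is now [[1, 5], [4], [6]].
Step i=4: Q has 4 at row 3, column 1; remove 6 from row 3 of P and reverse-bump: 6 enters row 2 and ejects 4; 4 enters row 1 and ejects 1. So w(4) = 1. P is now [[4, 5], [6]].
Step i=3: Q has 3 at row 2, column 1; remove 6 from row 2 of P and reverse-bump: 6 enters row 1 and ejects 5. So w(3) = 5. P is now [[4, 6]].
Step i=2: Q has 2 at row 1, column 2; remove that cell from P, ejecting 6. So w(2) = 6. P is now [[4]].
Step i=1: Q has 1 at row 1, column 1; remove that cell from P, ejecting 4. So w(1) = 4. P is now [].

So w = 4 6 5 1 2 3.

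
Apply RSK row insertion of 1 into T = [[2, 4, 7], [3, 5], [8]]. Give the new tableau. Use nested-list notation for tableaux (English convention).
In row 1, 1 replaces 2 (the leftmost entry greater than 1); 2 is bumped to row 2. In row 2, 2 replaces 3 (the leftmost entry greater than 2); 3 is bumped to row 3. In row 3, 3 replaces 8 (the leftmost entry greater than 3); 8 is bumped to row 4. 8 starts a new row 4. The new tableau is [[1, 4, 7], [2, 5], [3], [8]].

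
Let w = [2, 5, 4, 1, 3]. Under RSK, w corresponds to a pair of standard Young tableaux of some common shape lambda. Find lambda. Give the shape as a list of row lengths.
RSK row insertion gives P = [[1, 3], [2, 4], [5]], which has shape [2, 2, 1].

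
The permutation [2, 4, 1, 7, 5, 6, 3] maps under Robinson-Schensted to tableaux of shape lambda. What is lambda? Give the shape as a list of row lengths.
RSK row insertion gives P = [[1, 3, 5, 6], [2, 4], [7]], which has shape [4, 2, 1].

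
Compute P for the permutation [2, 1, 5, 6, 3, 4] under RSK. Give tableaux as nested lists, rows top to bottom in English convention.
Insert 2: appended to row 1. P = [[2]].
Insert 1: 1 bumps 2 from row 1; 2 starts row 2. P = [[1], [2]].
Insert 5: appended to row 1. P = [[1, 5], [2]].
Insert 6: appended to row 1. P = [[1, 5, 6], [2]].
Insert 3: 3 bumps 5 from row 1; 5 appends to row 2. P = [[1, 3, 6], [2, 5]].
Insert 4: 4 bumps 6 from row 1; 6 appends to row 2. P = [[1, 3, 4], [2, 5, 6]].

So P = [[1, 3, 4], [2, 5, 6]].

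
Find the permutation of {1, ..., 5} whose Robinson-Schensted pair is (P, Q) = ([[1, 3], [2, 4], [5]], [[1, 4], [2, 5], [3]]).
Reverse the RSK construction: for i from n down to 1, find the cell of Q containing i, remove the entry at that cell from P, and reverse-bump it up through P; the value ejected from row 1 is w(i).

Step i=5: Q has 5 at row 2, column 2; remove 4 from row 2 of P and reverse-bump: 4 enters row 1 and ejects 3. So w(5) = 3. P is now [[1, 4], [2], [5]].
Step i=4: Q has 4 at row 1, column 2; remove that cell from P, ejecting 4. So w(4) = 4. P is now [[1], [2], [5]].
Step i=3: Q has 3 at row 3, column 1; remove 5 from row 3 of P and reverse-bump: 5 enters row 2 and ejects 2; 2 enters row 1 and ejects 1. So w(3) = 1. P is now [[2], [5]].
Step i=2: Q has 2 at row 2, column 1; remove 5 from row 2 of P and reverse-bump: 5 enters row 1 and ejects 2. So w(2) = 2. P is now [[5]].
Step i=1: Q has 1 at row 1, column 1; remove that cell from P, ejecting 5. So w(1) = 5. P is now [].

So w = 5 2 1 4 3.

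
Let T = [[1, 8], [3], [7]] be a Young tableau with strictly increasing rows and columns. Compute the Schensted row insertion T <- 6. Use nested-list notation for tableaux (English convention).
[[1, 6], [3, 8], [7]]

In row 1, 6 replaces 8 (the leftmost entry greater than 6); 8 is bumped to row 2. 8 is appended to row 2. The new tableau is [[1, 6], [3, 8], [7]].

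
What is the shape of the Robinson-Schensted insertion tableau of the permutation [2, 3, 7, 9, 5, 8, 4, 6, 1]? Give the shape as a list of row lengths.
RSK row insertion gives P = [[1, 3, 4, 6], [2, 8], [5, 9], [7]], which has shape [4, 2, 2, 1].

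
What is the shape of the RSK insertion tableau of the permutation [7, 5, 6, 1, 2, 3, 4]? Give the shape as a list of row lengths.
[4, 2, 1]

Row-insert each entry into an empty tableau.

After inserting 7: P = [[7]].
After inserting 5: P = [[5], [7]].
After inserting 6: P = [[5, 6], [7]].
After inserting 1: P = [[1, 6], [5], [7]].
After inserting 2: P = [[1, 2], [5, 6], [7]].
After inserting 3: P = [[1, 2, 3], [5, 6], [7]].
After inserting 4: P = [[1, 2, 3, 4], [5, 6], [7]].

The final insertion tableau P = [[1, 2, 3, 4], [5, 6], [7]] has shape [4, 2, 1].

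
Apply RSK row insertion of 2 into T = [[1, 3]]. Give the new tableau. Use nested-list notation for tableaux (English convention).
[[1, 2], [3]]

In row 1, 2 replaces 3 (the leftmost entry greater than 2); 3 is bumped to row 2. 3 starts a new row 2. The new tableau is [[1, 2], [3]].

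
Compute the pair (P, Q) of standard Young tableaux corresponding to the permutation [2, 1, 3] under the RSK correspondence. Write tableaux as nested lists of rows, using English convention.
P = [[1, 3], [2]], Q = [[1, 3], [2]]

Insert each entry of the permutation into P by Schensted row insertion, recording in Q the position of each new cell.

Insert 2: appended to row 1. P = [[2]].
Insert 1: 1 bumps 2 from row 1; 2 starts row 2. P = [[1], [2]].
Insert 3: appended to row 1. P = [[1, 3], [2]].

So P = [[1, 3], [2]], Q = [[1, 3], [2]].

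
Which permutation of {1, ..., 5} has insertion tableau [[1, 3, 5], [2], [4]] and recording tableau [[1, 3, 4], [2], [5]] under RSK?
Reverse the RSK construction: for i from n down to 1, find the cell of Q containing i, remove the entry at that cell from P, and reverse-bump it up through P; the value ejected from row 1 is w(i).

Step i=5: Q has 5 at row 3, column 1; remove 4 from row 3 of P and reverse-bump: 4 enters row 2 and ejects 2; 2 enters row 1 and ejects 1. So w(5) = 1. P is now [[2, 3, 5], [4]].
Step i=4: Q has 4 at row 1, column 3; remove that cell from P, ejecting 5. So w(4) = 5. P is now [[2, 3], [4]].
Step i=3: Q has 3 at row 1, column 2; remove that cell from P, ejecting 3. So w(3) = 3. P is now [[2], [4]].
Step i=2: Q has 2 at row 2, column 1; remove 4 from row 2 of P and reverse-bump: 4 enters row 1 and ejects 2. So w(2) = 2. P is now [[4]].
Step i=1: Q has 1 at row 1, column 1; remove that cell from P, ejecting 4. So w(1) = 4. P is now [].

So w = 4 2 3 5 1.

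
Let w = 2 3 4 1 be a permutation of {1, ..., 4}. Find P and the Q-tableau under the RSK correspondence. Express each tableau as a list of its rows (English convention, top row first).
Insert each entry of the permutation into P by Schensted row insertion, recording in Q the position of each new cell.

Insert 2: appended to row 1. P = [[2]], Q = [[1]].
Insert 3: appended to row 1. P = [[2, 3]], Q = [[1, 2]].
Insert 4: appended to row 1. P = [[2, 3, 4]], Q = [[1, 2, 3]].
Insert 1: 1 bumps 2 from row 1; 2 starts row 2. P = [[1, 3, 4], [2]], Q = [[1, 2, 3], [4]].

So P = [[1, 3, 4], [2]], Q = [[1, 2, 3], [4]].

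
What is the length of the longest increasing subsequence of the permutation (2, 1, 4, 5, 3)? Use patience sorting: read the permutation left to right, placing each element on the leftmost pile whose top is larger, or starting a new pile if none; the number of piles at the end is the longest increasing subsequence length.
2: new pile. tops = [2]
1: onto pile 1 (replacing 2). tops = [1]
4: new pile. tops = [1, 4]
5: new pile. tops = [1, 4, 5]
3: onto pile 2 (replacing 4). tops = [1, 3, 5]

3 piles, so the longest increasing subsequence has length 3.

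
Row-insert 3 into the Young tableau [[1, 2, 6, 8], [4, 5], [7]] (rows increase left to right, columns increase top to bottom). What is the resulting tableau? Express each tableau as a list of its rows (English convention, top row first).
[[1, 2, 3, 8], [4, 5, 6], [7]]

In row 1, 3 replaces 6 (the leftmost entry greater than 3); 6 is bumped to row 2. 6 is appended to row 2. The new tableau is [[1, 2, 3, 8], [4, 5, 6], [7]].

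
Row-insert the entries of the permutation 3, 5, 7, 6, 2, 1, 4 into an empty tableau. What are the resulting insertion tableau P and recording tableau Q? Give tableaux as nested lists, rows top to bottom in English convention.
Insert each entry of the permutation into P by Schensted row insertion, recording in Q the position of each new cell.

Insert 3: appended to row 1. P = [[3]].
Insert 5: appended to row 1. P = [[3, 5]].
Insert 7: appended to row 1. P = [[3, 5, 7]].
Insert 6: 6 bumps 7 from row 1; 7 starts row 2. P = [[3, 5, 6], [7]].
Insert 2: 2 bumps 3 from row 1; 3 bumps 7 from row 2; 7 starts row 3. P = [[2, 5, 6], [3], [7]].
Insert 1: 1 bumps 2 from row 1; 2 bumps 3 from row 2; 3 bumps 7 from row 3; 7 starts row 4. P = [[1, 5, 6], [2], [3], [7]].
Insert 4: 4 bumps 5 from row 1; 5 appends to row 2. P = [[1, 4, 6], [2, 5], [3], [7]].

So P = [[1, 4, 6], [2, 5], [3], [7]], Q = [[1, 2, 3], [4, 7], [5], [6]].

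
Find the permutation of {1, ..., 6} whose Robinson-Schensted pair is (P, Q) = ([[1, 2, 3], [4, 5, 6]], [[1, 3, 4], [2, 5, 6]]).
4 1 5 6 2 3

Reverse the RSK construction: for i from n down to 1, find the cell of Q containing i, remove the entry at that cell from P, and reverse-bump it up through P; the value ejected from row 1 is w(i).

Step i=6: Q has 6 at row 2, column 3; remove 6 from row 2 of P and reverse-bump: 6 enters row 1 and ejects 3. So w(6) = 3. P is now [[1, 2, 6], [4, 5]].
Step i=5: Q has 5 at row 2, column 2; remove 5 from row 2 of P and reverse-bump: 5 enters row 1 and ejects 2. So w(5) = 2. P is now [[1, 5, 6], [4]].
Step i=4: Q has 4 at row 1, column 3; remove that cell from P, ejecting 6. So w(4) = 6. P is now [[1, 5], [4]].
Step i=3: Q has 3 at row 1, column 2; remove that cell from P, ejecting 5. So w(3) = 5. P is now [[1], [4]].
Step i=2: Q has 2 at row 2, column 1; remove 4 from row 2 of P and reverse-bump: 4 enters row 1 and ejects 1. So w(2) = 1. P is now [[4]].
Step i=1: Q has 1 at row 1, column 1; remove that cell from P, ejecting 4. So w(1) = 4. P is now [].

So w = 4 1 5 6 2 3.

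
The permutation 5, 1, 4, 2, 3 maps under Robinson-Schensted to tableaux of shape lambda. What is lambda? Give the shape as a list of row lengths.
[3, 1, 1]

Row-insert each entry into an empty tableau.

After inserting 5: P = [[5]].
After inserting 1: P = [[1], [5]].
After inserting 4: P = [[1, 4], [5]].
After inserting 2: P = [[1, 2], [4], [5]].
After inserting 3: P = [[1, 2, 3], [4], [5]].

The final insertion tableau P = [[1, 2, 3], [4], [5]] has shape [3, 1, 1].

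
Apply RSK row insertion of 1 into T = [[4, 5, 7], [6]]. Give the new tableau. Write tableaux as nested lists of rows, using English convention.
In row 1, 1 replaces 4 (the leftmost entry greater than 1); 4 is bumped to row 2. In row 2, 4 replaces 6 (the leftmost entry greater than 4); 6 is bumped to row 3. 6 starts a new row 3. The new tableau is [[1, 5, 7], [4], [6]].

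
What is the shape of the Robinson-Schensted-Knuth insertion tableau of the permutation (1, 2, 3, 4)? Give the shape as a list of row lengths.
Row-insert each entry into an empty tableau.

After inserting 1: P = [[1]].
After inserting 2: P = [[1, 2]].
After inserting 3: P = [[1, 2, 3]].
After inserting 4: P = [[1, 2, 3, 4]].

The final insertion tableau P = [[1, 2, 3, 4]] has shape [4].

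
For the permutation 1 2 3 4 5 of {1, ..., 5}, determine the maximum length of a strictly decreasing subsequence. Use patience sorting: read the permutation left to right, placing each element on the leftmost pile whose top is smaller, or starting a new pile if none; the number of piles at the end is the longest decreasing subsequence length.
1

1: new pile. tops = [1]
2: onto pile 1 (replacing 1). tops = [2]
3: onto pile 1 (replacing 2). tops = [3]
4: onto pile 1 (replacing 3). tops = [4]
5: onto pile 1 (replacing 4). tops = [5]

1 piles, so the longest decreasing subsequence has length 1.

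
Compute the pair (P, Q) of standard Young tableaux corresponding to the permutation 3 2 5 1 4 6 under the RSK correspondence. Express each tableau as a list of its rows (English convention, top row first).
P = [[1, 4, 6], [2, 5], [3]], Q = [[1, 3, 6], [2, 5], [4]]

Insert each entry of the permutation into P by Schensted row insertion, recording in Q the position of each new cell.

Insert 3: appended to row 1. P = [[3]], Q = [[1]].
Insert 2: 2 bumps 3 from row 1; 3 starts row 2. P = [[2], [3]], Q = [[1], [2]].
Insert 5: appended to row 1. P = [[2, 5], [3]], Q = [[1, 3], [2]].
Insert 1: 1 bumps 2 from row 1; 2 bumps 3 from row 2; 3 starts row 3. P = [[1, 5], [2], [3]], Q = [[1, 3], [2], [4]].
Insert 4: 4 bumps 5 from row 1; 5 appends to row 2. P = [[1, 4], [2, 5], [3]], Q = [[1, 3], [2, 5], [4]].
Insert 6: appended to row 1. P = [[1, 4, 6], [2, 5], [3]], Q = [[1, 3, 6], [2, 5], [4]].

So P = [[1, 4, 6], [2, 5], [3]], Q = [[1, 3, 6], [2, 5], [4]].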